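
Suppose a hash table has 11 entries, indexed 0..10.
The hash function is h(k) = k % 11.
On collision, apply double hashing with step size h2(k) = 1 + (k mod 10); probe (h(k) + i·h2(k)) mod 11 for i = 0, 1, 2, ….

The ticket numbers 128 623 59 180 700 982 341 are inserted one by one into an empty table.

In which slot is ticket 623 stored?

128: h=7 → slot 7
623: h=7, h2=4, probe 7,0 → slot 0
59: h=4 → slot 4
180: h=4, h2=1, probe 4,5 → slot 5
700: h=7, h2=1, probe 7,8 → slot 8
982: h=3 → slot 3
341: h=0, h2=2, probe 0,2 → slot 2
Table: [623, _, 341, 982, 59, 180, _, 128, 700, _, _]

0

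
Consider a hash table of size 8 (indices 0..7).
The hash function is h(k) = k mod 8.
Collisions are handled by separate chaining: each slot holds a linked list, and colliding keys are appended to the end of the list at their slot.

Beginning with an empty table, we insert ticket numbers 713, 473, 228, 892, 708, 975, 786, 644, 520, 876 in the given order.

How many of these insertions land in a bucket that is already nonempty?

713 -> bucket 1
473 -> bucket 1 (collision)
228 -> bucket 4
892 -> bucket 4 (collision)
708 -> bucket 4 (collision)
975 -> bucket 7
786 -> bucket 2
644 -> bucket 4 (collision)
520 -> bucket 0
876 -> bucket 4 (collision)
Final buckets:
0: 520
1: 713 -> 473
2: 786
3: -
4: 228 -> 892 -> 708 -> 644 -> 876
5: -
6: -
7: 975

5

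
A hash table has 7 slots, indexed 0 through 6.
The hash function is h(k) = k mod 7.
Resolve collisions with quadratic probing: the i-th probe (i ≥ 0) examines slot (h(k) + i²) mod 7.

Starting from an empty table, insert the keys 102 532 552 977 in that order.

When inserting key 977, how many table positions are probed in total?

Insert 102: h=4, slot 4 empty -> index 4.
Insert 532: h=0, slot 0 empty -> index 0.
Insert 552: h=6, slot 6 empty -> index 6.
Insert 977: h=4, slot 4 occupied -> index 5.
Table: [532, _, _, _, 102, 977, 552]

2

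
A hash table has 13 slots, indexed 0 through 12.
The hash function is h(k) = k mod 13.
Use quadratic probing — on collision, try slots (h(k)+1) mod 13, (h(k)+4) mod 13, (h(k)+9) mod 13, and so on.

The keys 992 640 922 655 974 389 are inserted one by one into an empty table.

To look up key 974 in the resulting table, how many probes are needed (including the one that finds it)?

Insert 992: h=4, slot 4 empty -> index 4.
Insert 640: h=3, slot 3 empty -> index 3.
Insert 922: h=12, slot 12 empty -> index 12.
Insert 655: h=5, slot 5 empty -> index 5.
Insert 974: h=12, slot 12 occupied -> index 0.
Insert 389: h=12, slots 12,0,3 occupied -> index 8.
Table: [974, _, _, 640, 992, 655, _, _, 389, _, _, _, 922]
Lookup 974: h=12, probe 12,0 → found at 0.

2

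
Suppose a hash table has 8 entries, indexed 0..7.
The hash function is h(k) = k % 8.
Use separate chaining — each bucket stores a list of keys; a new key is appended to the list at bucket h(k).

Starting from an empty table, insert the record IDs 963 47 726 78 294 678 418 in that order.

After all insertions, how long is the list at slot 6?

963 → bucket 3
47 → bucket 7
726 → bucket 6
78 → bucket 6 (collision)
294 → bucket 6 (collision)
678 → bucket 6 (collision)
418 → bucket 2
Final buckets:
0: ∅
1: ∅
2: 418
3: 963
4: ∅
5: ∅
6: 726 -> 78 -> 294 -> 678
7: 47

4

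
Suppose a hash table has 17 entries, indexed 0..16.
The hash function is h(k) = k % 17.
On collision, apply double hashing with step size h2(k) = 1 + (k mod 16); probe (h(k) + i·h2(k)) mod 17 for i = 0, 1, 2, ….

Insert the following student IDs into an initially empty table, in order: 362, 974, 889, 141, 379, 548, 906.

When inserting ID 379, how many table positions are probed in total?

2

362 hashes to 5; slot 5 is free => place at 5.
974 hashes to 5, h2=15; 5 taken => place at 3.
889 hashes to 5, h2=10; 5 taken => place at 15.
141 hashes to 5, h2=14; 5 taken => place at 2.
379 hashes to 5, h2=12; 5 taken => place at 0.
548 hashes to 4; slot 4 is free => place at 4.
906 hashes to 5, h2=11; 5 taken => place at 16.
Table: [379, -, 141, 974, 548, 362, -, -, -, -, -, -, -, -, -, 889, 906]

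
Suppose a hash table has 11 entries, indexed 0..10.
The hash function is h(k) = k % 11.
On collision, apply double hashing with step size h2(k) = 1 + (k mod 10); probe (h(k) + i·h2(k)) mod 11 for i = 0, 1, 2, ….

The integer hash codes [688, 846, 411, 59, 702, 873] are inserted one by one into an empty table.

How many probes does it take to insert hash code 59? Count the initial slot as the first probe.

2

Insert 688: h=6, slot 6 empty => index 6.
Insert 846: h=10, slot 10 empty => index 10.
Insert 411: h=4, slot 4 empty => index 4.
Insert 59: h=4, h2=10, slot 4 occupied => index 3.
Insert 702: h=9, slot 9 empty => index 9.
Insert 873: h=4, h2=4, slot 4 occupied => index 8.
Table: [∅, ∅, ∅, 59, 411, ∅, 688, ∅, 873, 702, 846]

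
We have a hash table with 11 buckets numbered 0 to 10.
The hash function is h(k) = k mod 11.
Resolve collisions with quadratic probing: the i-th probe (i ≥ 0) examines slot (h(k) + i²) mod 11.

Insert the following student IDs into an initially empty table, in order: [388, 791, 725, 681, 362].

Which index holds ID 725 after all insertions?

Insert 388: h=3, slot 3 empty -> index 3.
Insert 791: h=10, slot 10 empty -> index 10.
Insert 725: h=10, slot 10 occupied -> index 0.
Insert 681: h=10, slots 10,0,3 occupied -> index 8.
Insert 362: h=10, slots 10,0,3,8 occupied -> index 4.
Table: [725, ., ., 388, 362, ., ., ., 681, ., 791]

0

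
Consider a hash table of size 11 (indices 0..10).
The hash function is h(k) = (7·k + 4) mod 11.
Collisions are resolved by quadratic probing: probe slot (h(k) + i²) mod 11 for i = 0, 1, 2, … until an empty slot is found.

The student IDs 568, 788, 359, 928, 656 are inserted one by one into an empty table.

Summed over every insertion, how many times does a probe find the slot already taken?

7

568: h=9 -> slot 9
788: h=9, probe 9,10 -> slot 10
359: h=9, probe 9,10,2 -> slot 2
928: h=10, probe 10,0 -> slot 0
656: h=9, probe 9,10,2,7 -> slot 7
Table: [928, ., 359, ., ., ., ., 656, ., 568, 788]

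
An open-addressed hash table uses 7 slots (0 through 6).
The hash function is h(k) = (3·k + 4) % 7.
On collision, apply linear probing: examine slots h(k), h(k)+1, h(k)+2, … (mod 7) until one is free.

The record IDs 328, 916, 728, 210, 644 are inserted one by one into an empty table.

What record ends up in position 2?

328 hashes to 1; slot 1 is free → place at 1.
916 hashes to 1; 1 taken → place at 2.
728 hashes to 4; slot 4 is free → place at 4.
210 hashes to 4; 4 taken → place at 5.
644 hashes to 4; 4,5 taken → place at 6.
Table: [-, 328, 916, -, 728, 210, 644]

916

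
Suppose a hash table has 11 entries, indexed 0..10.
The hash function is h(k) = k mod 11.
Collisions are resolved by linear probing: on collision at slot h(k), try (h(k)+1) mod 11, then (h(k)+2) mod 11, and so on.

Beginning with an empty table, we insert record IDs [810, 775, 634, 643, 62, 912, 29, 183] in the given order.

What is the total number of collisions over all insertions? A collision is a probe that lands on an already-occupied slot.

Insert 810: h=7, slot 7 empty -> index 7.
Insert 775: h=5, slot 5 empty -> index 5.
Insert 634: h=7, slot 7 occupied -> index 8.
Insert 643: h=5, slot 5 occupied -> index 6.
Insert 62: h=7, slots 7,8 occupied -> index 9.
Insert 912: h=10, slot 10 empty -> index 10.
Insert 29: h=7, slots 7,8,9,10 occupied -> index 0.
Insert 183: h=7, slots 7,8,9,10,0 occupied -> index 1.
Table: [29, 183, -, -, -, 775, 643, 810, 634, 62, 912]

13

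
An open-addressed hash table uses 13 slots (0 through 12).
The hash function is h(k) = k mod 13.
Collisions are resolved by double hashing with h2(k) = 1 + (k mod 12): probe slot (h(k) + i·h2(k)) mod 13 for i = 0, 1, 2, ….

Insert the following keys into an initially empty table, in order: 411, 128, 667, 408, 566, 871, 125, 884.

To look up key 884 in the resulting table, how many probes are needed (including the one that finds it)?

411 hashes to 8; slot 8 is free -> place at 8.
128 hashes to 11; slot 11 is free -> place at 11.
667 hashes to 4; slot 4 is free -> place at 4.
408 hashes to 5; slot 5 is free -> place at 5.
566 hashes to 7; slot 7 is free -> place at 7.
871 hashes to 0; slot 0 is free -> place at 0.
125 hashes to 8, h2=6; 8 taken -> place at 1.
884 hashes to 0, h2=9; 0 taken -> place at 9.
Table: [871, 125, —, —, 667, 408, —, 566, 411, 884, —, 128, —]
Lookup 884: h=0, h2=9, probe 0,9 → found at 9.

2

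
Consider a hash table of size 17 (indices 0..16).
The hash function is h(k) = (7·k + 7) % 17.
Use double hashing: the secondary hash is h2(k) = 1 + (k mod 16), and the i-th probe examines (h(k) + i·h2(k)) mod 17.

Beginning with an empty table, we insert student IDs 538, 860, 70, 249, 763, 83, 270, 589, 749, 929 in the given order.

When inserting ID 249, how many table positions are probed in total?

3

538 hashes to 16; slot 16 is free -> place at 16.
860 hashes to 9; slot 9 is free -> place at 9.
70 hashes to 4; slot 4 is free -> place at 4.
249 hashes to 16, h2=10; 16,9 taken -> place at 2.
763 hashes to 10; slot 10 is free -> place at 10.
83 hashes to 10, h2=4; 10 taken -> place at 14.
270 hashes to 10, h2=15; 10 taken -> place at 8.
589 hashes to 16, h2=14; 16 taken -> place at 13.
749 hashes to 14, h2=14; 14 taken -> place at 11.
929 hashes to 16, h2=2; 16 taken -> place at 1.
Table: [—, 929, 249, —, 70, —, —, —, 270, 860, 763, 749, —, 589, 83, —, 538]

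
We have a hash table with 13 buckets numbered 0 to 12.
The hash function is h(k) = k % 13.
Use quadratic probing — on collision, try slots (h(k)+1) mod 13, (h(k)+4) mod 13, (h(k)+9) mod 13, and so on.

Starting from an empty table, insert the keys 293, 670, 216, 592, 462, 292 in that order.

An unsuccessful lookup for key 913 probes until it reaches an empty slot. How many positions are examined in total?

Insert 293: h=7, slot 7 empty → index 7.
Insert 670: h=7, slot 7 occupied → index 8.
Insert 216: h=8, slot 8 occupied → index 9.
Insert 592: h=7, slots 7,8 occupied → index 11.
Insert 462: h=7, slots 7,8,11 occupied → index 3.
Insert 292: h=6, slot 6 empty → index 6.
Table: [., ., ., 462, ., ., 292, 293, 670, 216, ., 592, .]
Lookup 913: h=3, probe 3,4 → slot 4 empty, not found.

2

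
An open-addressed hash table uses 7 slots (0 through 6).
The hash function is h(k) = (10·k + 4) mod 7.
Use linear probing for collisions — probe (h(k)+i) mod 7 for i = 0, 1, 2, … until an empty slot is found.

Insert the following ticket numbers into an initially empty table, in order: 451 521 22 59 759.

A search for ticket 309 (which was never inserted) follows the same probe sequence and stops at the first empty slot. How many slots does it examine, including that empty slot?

5

451: h=6 -> slot 6
521: h=6, probe 6,0 -> slot 0
22: h=0, probe 0,1 -> slot 1
59: h=6, probe 6,0,1,2 -> slot 2
759: h=6, probe 6,0,1,2,3 -> slot 3
Table: [521, 22, 59, 759, ∅, ∅, 451]
Lookup 309: h=0, probe 0,1,2,3,4 → slot 4 empty, not found.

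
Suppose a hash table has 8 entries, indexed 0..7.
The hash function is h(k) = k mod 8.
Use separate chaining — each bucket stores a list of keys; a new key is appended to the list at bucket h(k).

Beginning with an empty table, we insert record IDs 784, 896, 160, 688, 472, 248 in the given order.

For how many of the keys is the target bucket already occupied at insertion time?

5

Insert 784: h=0, bucket 0 empty -> new chain.
Insert 896: h=0, bucket 0 nonempty -> append to chain.
Insert 160: h=0, bucket 0 nonempty -> append to chain.
Insert 688: h=0, bucket 0 nonempty -> append to chain.
Insert 472: h=0, bucket 0 nonempty -> append to chain.
Insert 248: h=0, bucket 0 nonempty -> append to chain.
Final buckets:
0: 784 -> 896 -> 160 -> 688 -> 472 -> 248
1: .
2: .
3: .
4: .
5: .
6: .
7: .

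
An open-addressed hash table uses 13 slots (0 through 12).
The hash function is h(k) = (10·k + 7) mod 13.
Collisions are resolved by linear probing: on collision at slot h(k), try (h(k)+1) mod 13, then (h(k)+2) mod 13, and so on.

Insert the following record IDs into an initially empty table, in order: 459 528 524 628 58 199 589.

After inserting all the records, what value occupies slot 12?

199

Insert 459: h=8, slot 8 empty => index 8.
Insert 528: h=9, slot 9 empty => index 9.
Insert 524: h=8, slots 8,9 occupied => index 10.
Insert 628: h=8, slots 8,9,10 occupied => index 11.
Insert 58: h=2, slot 2 empty => index 2.
Insert 199: h=8, slots 8,9,10,11 occupied => index 12.
Insert 589: h=8, slots 8,9,10,11,12 occupied => index 0.
Table: [589, _, 58, _, _, _, _, _, 459, 528, 524, 628, 199]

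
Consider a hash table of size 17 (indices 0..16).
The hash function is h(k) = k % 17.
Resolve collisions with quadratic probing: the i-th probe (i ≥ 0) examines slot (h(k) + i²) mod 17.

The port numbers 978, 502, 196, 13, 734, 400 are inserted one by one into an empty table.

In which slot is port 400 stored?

978 hashes to 9; slot 9 is free → place at 9.
502 hashes to 9; 9 taken → place at 10.
196 hashes to 9; 9,10 taken → place at 13.
13 hashes to 13; 13 taken → place at 14.
734 hashes to 3; slot 3 is free → place at 3.
400 hashes to 9; 9,10,13 taken → place at 1.
Table: [∅, 400, ∅, 734, ∅, ∅, ∅, ∅, ∅, 978, 502, ∅, ∅, 196, 13, ∅, ∅]

1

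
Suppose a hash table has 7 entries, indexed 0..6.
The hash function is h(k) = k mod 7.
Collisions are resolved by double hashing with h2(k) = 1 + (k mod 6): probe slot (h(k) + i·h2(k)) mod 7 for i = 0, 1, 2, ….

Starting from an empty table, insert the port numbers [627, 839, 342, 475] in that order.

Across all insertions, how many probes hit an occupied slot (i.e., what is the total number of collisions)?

Insert 627: h=4, slot 4 empty => index 4.
Insert 839: h=6, slot 6 empty => index 6.
Insert 342: h=6, h2=1, slot 6 occupied => index 0.
Insert 475: h=6, h2=2, slot 6 occupied => index 1.
Table: [342, 475, —, —, 627, —, 839]

2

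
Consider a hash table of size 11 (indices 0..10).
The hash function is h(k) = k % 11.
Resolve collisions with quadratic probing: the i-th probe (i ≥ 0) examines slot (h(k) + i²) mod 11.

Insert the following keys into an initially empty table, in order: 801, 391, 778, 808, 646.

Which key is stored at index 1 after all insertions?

646

801: h=9 → slot 9
391: h=6 → slot 6
778: h=8 → slot 8
808: h=5 → slot 5
646: h=8, probe 8,9,1 → slot 1
Table: [∅, 646, ∅, ∅, ∅, 808, 391, ∅, 778, 801, ∅]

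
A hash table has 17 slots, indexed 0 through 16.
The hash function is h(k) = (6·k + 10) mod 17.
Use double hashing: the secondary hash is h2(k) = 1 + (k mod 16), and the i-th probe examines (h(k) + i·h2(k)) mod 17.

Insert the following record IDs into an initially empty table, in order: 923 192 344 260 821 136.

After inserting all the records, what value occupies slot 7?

923 hashes to 6; slot 6 is free → place at 6.
192 hashes to 6, h2=1; 6 taken → place at 7.
344 hashes to 0; slot 0 is free → place at 0.
260 hashes to 6, h2=5; 6 taken → place at 11.
821 hashes to 6, h2=6; 6 taken → place at 12.
136 hashes to 10; slot 10 is free → place at 10.
Table: [344, —, —, —, —, —, 923, 192, —, —, 136, 260, 821, —, —, —, —]

192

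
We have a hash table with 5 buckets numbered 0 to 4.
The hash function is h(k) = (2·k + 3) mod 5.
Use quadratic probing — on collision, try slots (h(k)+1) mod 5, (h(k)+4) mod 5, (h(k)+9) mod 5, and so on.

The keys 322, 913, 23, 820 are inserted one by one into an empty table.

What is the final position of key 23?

0

322 hashes to 2; slot 2 is free → place at 2.
913 hashes to 4; slot 4 is free → place at 4.
23 hashes to 4; 4 taken → place at 0.
820 hashes to 3; slot 3 is free → place at 3.
Table: [23, —, 322, 820, 913]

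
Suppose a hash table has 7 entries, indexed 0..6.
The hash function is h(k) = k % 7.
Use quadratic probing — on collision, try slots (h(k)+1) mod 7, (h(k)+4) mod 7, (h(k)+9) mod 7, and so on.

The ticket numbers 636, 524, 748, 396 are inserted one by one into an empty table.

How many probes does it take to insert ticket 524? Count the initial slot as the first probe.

636 hashes to 6; slot 6 is free => place at 6.
524 hashes to 6; 6 taken => place at 0.
748 hashes to 6; 6,0 taken => place at 3.
396 hashes to 4; slot 4 is free => place at 4.
Table: [524, —, —, 748, 396, —, 636]

2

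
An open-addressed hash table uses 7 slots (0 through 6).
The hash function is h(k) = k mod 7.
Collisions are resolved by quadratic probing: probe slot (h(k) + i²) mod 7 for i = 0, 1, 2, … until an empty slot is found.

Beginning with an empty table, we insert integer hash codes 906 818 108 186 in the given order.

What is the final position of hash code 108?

906: h=3 → slot 3
818: h=6 → slot 6
108: h=3, probe 3,4 → slot 4
186: h=4, probe 4,5 → slot 5
Table: [—, —, —, 906, 108, 186, 818]

4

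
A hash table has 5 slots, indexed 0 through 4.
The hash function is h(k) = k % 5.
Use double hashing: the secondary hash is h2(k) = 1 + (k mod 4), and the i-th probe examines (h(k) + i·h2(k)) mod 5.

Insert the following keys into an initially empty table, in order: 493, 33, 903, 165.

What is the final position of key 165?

Insert 493: h=3, slot 3 empty => index 3.
Insert 33: h=3, h2=2, slot 3 occupied => index 0.
Insert 903: h=3, h2=4, slot 3 occupied => index 2.
Insert 165: h=0, h2=2, slots 0,2 occupied => index 4.
Table: [33, ., 903, 493, 165]

4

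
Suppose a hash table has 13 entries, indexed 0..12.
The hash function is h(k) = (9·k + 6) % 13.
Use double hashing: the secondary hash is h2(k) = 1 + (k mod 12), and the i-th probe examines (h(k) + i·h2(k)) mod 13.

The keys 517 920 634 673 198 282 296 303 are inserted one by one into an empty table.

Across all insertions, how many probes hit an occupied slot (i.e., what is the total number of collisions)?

9

517: h=5 → slot 5
920: h=5, h2=9, probe 5,1 → slot 1
634: h=5, h2=11, probe 5,3 → slot 3
673: h=5, h2=2, probe 5,7 → slot 7
198: h=7, h2=7, probe 7,1,8 → slot 8
282: h=9 → slot 9
296: h=5, h2=9, probe 5,1,10 → slot 10
303: h=3, h2=4, probe 3,7,11 → slot 11
Table: [_, 920, _, 634, _, 517, _, 673, 198, 282, 296, 303, _]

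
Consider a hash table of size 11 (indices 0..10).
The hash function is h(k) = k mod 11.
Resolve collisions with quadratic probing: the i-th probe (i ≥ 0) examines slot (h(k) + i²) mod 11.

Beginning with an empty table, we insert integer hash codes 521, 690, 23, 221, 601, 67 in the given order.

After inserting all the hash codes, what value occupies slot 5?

67

Insert 521: h=4, slot 4 empty → index 4.
Insert 690: h=8, slot 8 empty → index 8.
Insert 23: h=1, slot 1 empty → index 1.
Insert 221: h=1, slot 1 occupied → index 2.
Insert 601: h=7, slot 7 empty → index 7.
Insert 67: h=1, slots 1,2 occupied → index 5.
Table: [., 23, 221, ., 521, 67, ., 601, 690, ., .]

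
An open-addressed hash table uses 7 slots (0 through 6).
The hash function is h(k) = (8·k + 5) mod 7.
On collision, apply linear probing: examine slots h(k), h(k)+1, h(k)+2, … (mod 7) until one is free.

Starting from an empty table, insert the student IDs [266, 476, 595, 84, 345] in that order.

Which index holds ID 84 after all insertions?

1

266 hashes to 5; slot 5 is free -> place at 5.
476 hashes to 5; 5 taken -> place at 6.
595 hashes to 5; 5,6 taken -> place at 0.
84 hashes to 5; 5,6,0 taken -> place at 1.
345 hashes to 0; 0,1 taken -> place at 2.
Table: [595, 84, 345, ∅, ∅, 266, 476]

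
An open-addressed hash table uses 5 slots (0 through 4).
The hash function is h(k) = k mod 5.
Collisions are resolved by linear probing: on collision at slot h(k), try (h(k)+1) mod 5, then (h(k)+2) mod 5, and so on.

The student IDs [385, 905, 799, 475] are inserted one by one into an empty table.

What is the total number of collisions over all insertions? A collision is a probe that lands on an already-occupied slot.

385: h=0 → slot 0
905: h=0, probe 0,1 → slot 1
799: h=4 → slot 4
475: h=0, probe 0,1,2 → slot 2
Table: [385, 905, 475, ., 799]

3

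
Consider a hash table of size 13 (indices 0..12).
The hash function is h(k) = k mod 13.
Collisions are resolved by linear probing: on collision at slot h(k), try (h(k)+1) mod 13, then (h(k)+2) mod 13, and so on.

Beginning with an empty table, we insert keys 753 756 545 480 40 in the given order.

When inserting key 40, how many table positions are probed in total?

3

753 hashes to 12; slot 12 is free => place at 12.
756 hashes to 2; slot 2 is free => place at 2.
545 hashes to 12; 12 taken => place at 0.
480 hashes to 12; 12,0 taken => place at 1.
40 hashes to 1; 1,2 taken => place at 3.
Table: [545, 480, 756, 40, ∅, ∅, ∅, ∅, ∅, ∅, ∅, ∅, 753]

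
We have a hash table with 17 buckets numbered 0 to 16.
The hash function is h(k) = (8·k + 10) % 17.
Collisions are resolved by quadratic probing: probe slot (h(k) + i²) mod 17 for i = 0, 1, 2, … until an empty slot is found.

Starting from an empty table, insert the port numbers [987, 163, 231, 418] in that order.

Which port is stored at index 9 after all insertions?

418

987: h=1 -> slot 1
163: h=5 -> slot 5
231: h=5, probe 5,6 -> slot 6
418: h=5, probe 5,6,9 -> slot 9
Table: [-, 987, -, -, -, 163, 231, -, -, 418, -, -, -, -, -, -, -]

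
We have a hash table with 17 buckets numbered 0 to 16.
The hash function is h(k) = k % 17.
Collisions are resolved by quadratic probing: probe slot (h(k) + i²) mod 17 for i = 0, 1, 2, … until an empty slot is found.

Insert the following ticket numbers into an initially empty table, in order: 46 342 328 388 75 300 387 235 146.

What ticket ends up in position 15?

Insert 46: h=12, slot 12 empty → index 12.
Insert 342: h=2, slot 2 empty → index 2.
Insert 328: h=5, slot 5 empty → index 5.
Insert 388: h=14, slot 14 empty → index 14.
Insert 75: h=7, slot 7 empty → index 7.
Insert 300: h=11, slot 11 empty → index 11.
Insert 387: h=13, slot 13 empty → index 13.
Insert 235: h=14, slot 14 occupied → index 15.
Insert 146: h=10, slot 10 empty → index 10.
Table: [∅, ∅, 342, ∅, ∅, 328, ∅, 75, ∅, ∅, 146, 300, 46, 387, 388, 235, ∅]

235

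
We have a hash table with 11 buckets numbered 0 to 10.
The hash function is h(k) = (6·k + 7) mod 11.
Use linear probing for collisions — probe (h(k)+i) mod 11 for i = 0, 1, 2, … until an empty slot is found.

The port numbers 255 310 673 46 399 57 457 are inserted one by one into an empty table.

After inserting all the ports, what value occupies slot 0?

255: h=8 -> slot 8
310: h=8, probe 8,9 -> slot 9
673: h=8, probe 8,9,10 -> slot 10
46: h=8, probe 8,9,10,0 -> slot 0
399: h=3 -> slot 3
57: h=8, probe 8,9,10,0,1 -> slot 1
457: h=10, probe 10,0,1,2 -> slot 2
Table: [46, 57, 457, 399, ., ., ., ., 255, 310, 673]

46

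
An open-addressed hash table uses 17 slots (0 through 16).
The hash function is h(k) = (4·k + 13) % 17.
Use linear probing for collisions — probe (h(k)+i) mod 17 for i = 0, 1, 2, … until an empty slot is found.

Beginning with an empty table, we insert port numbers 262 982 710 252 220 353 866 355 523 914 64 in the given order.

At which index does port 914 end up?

2

Insert 262: h=7, slot 7 empty => index 7.
Insert 982: h=14, slot 14 empty => index 14.
Insert 710: h=14, slot 14 occupied => index 15.
Insert 252: h=1, slot 1 empty => index 1.
Insert 220: h=9, slot 9 empty => index 9.
Insert 353: h=14, slots 14,15 occupied => index 16.
Insert 866: h=9, slot 9 occupied => index 10.
Insert 355: h=5, slot 5 empty => index 5.
Insert 523: h=14, slots 14,15,16 occupied => index 0.
Insert 914: h=14, slots 14,15,16,0,1 occupied => index 2.
Insert 64: h=14, slots 14,15,16,0,1,2 occupied => index 3.
Table: [523, 252, 914, 64, ., 355, ., 262, ., 220, 866, ., ., ., 982, 710, 353]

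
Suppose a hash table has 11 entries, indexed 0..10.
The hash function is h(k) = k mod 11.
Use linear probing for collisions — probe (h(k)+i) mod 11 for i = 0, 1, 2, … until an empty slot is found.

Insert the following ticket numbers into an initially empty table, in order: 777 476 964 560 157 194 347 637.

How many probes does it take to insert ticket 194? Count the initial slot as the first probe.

777: h=7 => slot 7
476: h=3 => slot 3
964: h=7, probe 7,8 => slot 8
560: h=10 => slot 10
157: h=3, probe 3,4 => slot 4
194: h=7, probe 7,8,9 => slot 9
347: h=6 => slot 6
637: h=10, probe 10,0 => slot 0
Table: [637, _, _, 476, 157, _, 347, 777, 964, 194, 560]

3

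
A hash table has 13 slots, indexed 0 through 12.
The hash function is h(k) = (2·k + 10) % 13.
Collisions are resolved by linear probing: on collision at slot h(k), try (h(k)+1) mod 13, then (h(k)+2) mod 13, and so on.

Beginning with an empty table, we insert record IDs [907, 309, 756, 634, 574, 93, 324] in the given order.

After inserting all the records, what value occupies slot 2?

574

907: h=4 => slot 4
309: h=4, probe 4,5 => slot 5
756: h=1 => slot 1
634: h=4, probe 4,5,6 => slot 6
574: h=1, probe 1,2 => slot 2
93: h=1, probe 1,2,3 => slot 3
324: h=8 => slot 8
Table: [., 756, 574, 93, 907, 309, 634, ., 324, ., ., ., .]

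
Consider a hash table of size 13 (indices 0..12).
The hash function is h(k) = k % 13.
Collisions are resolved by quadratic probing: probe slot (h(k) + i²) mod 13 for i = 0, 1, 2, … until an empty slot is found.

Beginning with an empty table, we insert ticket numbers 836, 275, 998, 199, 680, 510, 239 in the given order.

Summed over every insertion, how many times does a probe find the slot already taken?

4

836 hashes to 4; slot 4 is free => place at 4.
275 hashes to 2; slot 2 is free => place at 2.
998 hashes to 10; slot 10 is free => place at 10.
199 hashes to 4; 4 taken => place at 5.
680 hashes to 4; 4,5 taken => place at 8.
510 hashes to 3; slot 3 is free => place at 3.
239 hashes to 5; 5 taken => place at 6.
Table: [-, -, 275, 510, 836, 199, 239, -, 680, -, 998, -, -]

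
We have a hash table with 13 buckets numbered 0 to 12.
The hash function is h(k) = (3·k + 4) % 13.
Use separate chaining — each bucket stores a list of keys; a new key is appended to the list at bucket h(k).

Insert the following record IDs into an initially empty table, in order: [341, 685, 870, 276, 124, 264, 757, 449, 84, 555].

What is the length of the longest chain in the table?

3

Insert 341: h=0, bucket 0 empty → new chain.
Insert 685: h=5, bucket 5 empty → new chain.
Insert 870: h=1, bucket 1 empty → new chain.
Insert 276: h=0, bucket 0 nonempty → append to chain.
Insert 124: h=12, bucket 12 empty → new chain.
Insert 264: h=3, bucket 3 empty → new chain.
Insert 757: h=0, bucket 0 nonempty → append to chain.
Insert 449: h=12, bucket 12 nonempty → append to chain.
Insert 84: h=9, bucket 9 empty → new chain.
Insert 555: h=5, bucket 5 nonempty → append to chain.
Final buckets:
0: 341 -> 276 -> 757
1: 870
2: _
3: 264
4: _
5: 685 -> 555
6: _
7: _
8: _
9: 84
10: _
11: _
12: 124 -> 449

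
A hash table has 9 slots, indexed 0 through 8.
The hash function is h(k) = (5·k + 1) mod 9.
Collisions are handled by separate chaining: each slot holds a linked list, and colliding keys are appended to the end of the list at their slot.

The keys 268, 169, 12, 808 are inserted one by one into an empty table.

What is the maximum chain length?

3

Insert 268: h=0, bucket 0 empty → new chain.
Insert 169: h=0, bucket 0 nonempty → append to chain.
Insert 12: h=7, bucket 7 empty → new chain.
Insert 808: h=0, bucket 0 nonempty → append to chain.
Final buckets:
0: 268 -> 169 -> 808
1: —
2: —
3: —
4: —
5: —
6: —
7: 12
8: —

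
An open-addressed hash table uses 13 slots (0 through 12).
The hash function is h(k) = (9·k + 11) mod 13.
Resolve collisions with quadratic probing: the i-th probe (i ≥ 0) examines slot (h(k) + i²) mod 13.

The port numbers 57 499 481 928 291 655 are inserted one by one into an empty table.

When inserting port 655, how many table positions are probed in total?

Insert 57: h=4, slot 4 empty → index 4.
Insert 499: h=4, slot 4 occupied → index 5.
Insert 481: h=11, slot 11 empty → index 11.
Insert 928: h=4, slots 4,5 occupied → index 8.
Insert 291: h=4, slots 4,5,8 occupied → index 0.
Insert 655: h=4, slots 4,5,8,0 occupied → index 7.
Table: [291, —, —, —, 57, 499, —, 655, 928, —, —, 481, —]

5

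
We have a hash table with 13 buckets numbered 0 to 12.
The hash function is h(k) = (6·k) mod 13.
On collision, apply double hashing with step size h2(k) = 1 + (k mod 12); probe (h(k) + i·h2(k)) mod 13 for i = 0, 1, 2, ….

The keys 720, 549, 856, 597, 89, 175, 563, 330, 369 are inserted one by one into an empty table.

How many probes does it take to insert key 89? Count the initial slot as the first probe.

720 hashes to 4; slot 4 is free => place at 4.
549 hashes to 5; slot 5 is free => place at 5.
856 hashes to 1; slot 1 is free => place at 1.
597 hashes to 7; slot 7 is free => place at 7.
89 hashes to 1, h2=6; 1,7 taken => place at 0.
175 hashes to 10; slot 10 is free => place at 10.
563 hashes to 11; slot 11 is free => place at 11.
330 hashes to 4, h2=7; 4,11,5 taken => place at 12.
369 hashes to 4, h2=10; 4,1,11 taken => place at 8.
Table: [89, 856, -, -, 720, 549, -, 597, 369, -, 175, 563, 330]

3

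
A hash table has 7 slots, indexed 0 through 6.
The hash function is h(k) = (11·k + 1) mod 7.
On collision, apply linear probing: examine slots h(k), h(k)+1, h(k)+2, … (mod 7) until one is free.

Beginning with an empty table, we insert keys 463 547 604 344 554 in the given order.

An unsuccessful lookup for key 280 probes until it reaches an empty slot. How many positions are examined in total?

3

463: h=5 → slot 5
547: h=5, probe 5,6 → slot 6
604: h=2 → slot 2
344: h=5, probe 5,6,0 → slot 0
554: h=5, probe 5,6,0,1 → slot 1
Table: [344, 554, 604, ., ., 463, 547]
Lookup 280: h=1, probe 1,2,3 → slot 3 empty, not found.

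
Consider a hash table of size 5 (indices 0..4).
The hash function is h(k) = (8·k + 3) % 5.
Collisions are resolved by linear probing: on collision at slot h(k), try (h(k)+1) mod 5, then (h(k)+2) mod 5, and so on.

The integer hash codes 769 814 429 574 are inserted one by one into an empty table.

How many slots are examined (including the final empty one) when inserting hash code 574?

769 hashes to 0; slot 0 is free => place at 0.
814 hashes to 0; 0 taken => place at 1.
429 hashes to 0; 0,1 taken => place at 2.
574 hashes to 0; 0,1,2 taken => place at 3.
Table: [769, 814, 429, 574, _]

4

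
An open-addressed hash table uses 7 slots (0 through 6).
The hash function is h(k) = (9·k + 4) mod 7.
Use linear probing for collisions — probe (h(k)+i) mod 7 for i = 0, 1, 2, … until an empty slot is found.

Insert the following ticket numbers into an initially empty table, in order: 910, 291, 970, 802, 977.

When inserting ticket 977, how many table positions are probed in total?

910 hashes to 4; slot 4 is free => place at 4.
291 hashes to 5; slot 5 is free => place at 5.
970 hashes to 5; 5 taken => place at 6.
802 hashes to 5; 5,6 taken => place at 0.
977 hashes to 5; 5,6,0 taken => place at 1.
Table: [802, 977, —, —, 910, 291, 970]

4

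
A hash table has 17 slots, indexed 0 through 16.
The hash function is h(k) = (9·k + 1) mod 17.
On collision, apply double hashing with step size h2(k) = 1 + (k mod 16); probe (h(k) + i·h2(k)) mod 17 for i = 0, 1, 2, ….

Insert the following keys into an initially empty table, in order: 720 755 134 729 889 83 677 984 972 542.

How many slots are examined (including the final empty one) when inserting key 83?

Insert 720: h=4, slot 4 empty → index 4.
Insert 755: h=13, slot 13 empty → index 13.
Insert 134: h=0, slot 0 empty → index 0.
Insert 729: h=0, h2=10, slot 0 occupied → index 10.
Insert 889: h=12, slot 12 empty → index 12.
Insert 83: h=0, h2=4, slots 0,4 occupied → index 8.
Insert 677: h=8, h2=6, slot 8 occupied → index 14.
Insert 984: h=0, h2=9, slot 0 occupied → index 9.
Insert 972: h=11, slot 11 empty → index 11.
Insert 542: h=0, h2=15, slot 0 occupied → index 15.
Table: [134, _, _, _, 720, _, _, _, 83, 984, 729, 972, 889, 755, 677, 542, _]

3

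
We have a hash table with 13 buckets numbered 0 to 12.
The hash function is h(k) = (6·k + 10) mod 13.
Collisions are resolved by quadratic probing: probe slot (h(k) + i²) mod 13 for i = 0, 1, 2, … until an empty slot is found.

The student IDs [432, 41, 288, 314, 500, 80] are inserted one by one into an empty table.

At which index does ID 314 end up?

0

Insert 432: h=2, slot 2 empty → index 2.
Insert 41: h=9, slot 9 empty → index 9.
Insert 288: h=9, slot 9 occupied → index 10.
Insert 314: h=9, slots 9,10 occupied → index 0.
Insert 500: h=7, slot 7 empty → index 7.
Insert 80: h=9, slots 9,10,0 occupied → index 5.
Table: [314, _, 432, _, _, 80, _, 500, _, 41, 288, _, _]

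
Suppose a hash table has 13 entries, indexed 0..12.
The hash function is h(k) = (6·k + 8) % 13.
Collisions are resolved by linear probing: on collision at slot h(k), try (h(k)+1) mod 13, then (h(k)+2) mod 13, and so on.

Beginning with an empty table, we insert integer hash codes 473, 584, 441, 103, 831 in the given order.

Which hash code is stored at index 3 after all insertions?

Insert 473: h=12, slot 12 empty => index 12.
Insert 584: h=2, slot 2 empty => index 2.
Insert 441: h=2, slot 2 occupied => index 3.
Insert 103: h=2, slots 2,3 occupied => index 4.
Insert 831: h=2, slots 2,3,4 occupied => index 5.
Table: [_, _, 584, 441, 103, 831, _, _, _, _, _, _, 473]

441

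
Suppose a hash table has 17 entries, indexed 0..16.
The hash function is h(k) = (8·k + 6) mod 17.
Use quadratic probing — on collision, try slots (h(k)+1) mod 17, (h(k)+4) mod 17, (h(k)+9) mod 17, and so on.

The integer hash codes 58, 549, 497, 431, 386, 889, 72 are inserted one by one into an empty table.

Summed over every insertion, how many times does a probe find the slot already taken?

2

Insert 58: h=11, slot 11 empty -> index 11.
Insert 549: h=12, slot 12 empty -> index 12.
Insert 497: h=4, slot 4 empty -> index 4.
Insert 431: h=3, slot 3 empty -> index 3.
Insert 386: h=0, slot 0 empty -> index 0.
Insert 889: h=12, slot 12 occupied -> index 13.
Insert 72: h=4, slot 4 occupied -> index 5.
Table: [386, ., ., 431, 497, 72, ., ., ., ., ., 58, 549, 889, ., ., .]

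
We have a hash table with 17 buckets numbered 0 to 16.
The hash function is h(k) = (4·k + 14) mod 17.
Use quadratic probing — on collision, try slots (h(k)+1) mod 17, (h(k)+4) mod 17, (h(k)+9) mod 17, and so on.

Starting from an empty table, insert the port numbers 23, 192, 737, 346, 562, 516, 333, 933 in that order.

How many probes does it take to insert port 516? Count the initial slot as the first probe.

4

23 hashes to 4; slot 4 is free => place at 4.
192 hashes to 0; slot 0 is free => place at 0.
737 hashes to 4; 4 taken => place at 5.
346 hashes to 4; 4,5 taken => place at 8.
562 hashes to 1; slot 1 is free => place at 1.
516 hashes to 4; 4,5,8 taken => place at 13.
333 hashes to 3; slot 3 is free => place at 3.
933 hashes to 6; slot 6 is free => place at 6.
Table: [192, 562, —, 333, 23, 737, 933, —, 346, —, —, —, —, 516, —, —, —]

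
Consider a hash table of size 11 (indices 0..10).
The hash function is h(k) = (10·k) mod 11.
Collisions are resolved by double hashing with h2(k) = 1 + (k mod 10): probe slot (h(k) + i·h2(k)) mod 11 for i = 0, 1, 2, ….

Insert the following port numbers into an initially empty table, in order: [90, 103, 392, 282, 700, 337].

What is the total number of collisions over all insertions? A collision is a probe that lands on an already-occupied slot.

4

90 hashes to 9; slot 9 is free => place at 9.
103 hashes to 7; slot 7 is free => place at 7.
392 hashes to 4; slot 4 is free => place at 4.
282 hashes to 4, h2=3; 4,7 taken => place at 10.
700 hashes to 4, h2=1; 4 taken => place at 5.
337 hashes to 4, h2=8; 4 taken => place at 1.
Table: [—, 337, —, —, 392, 700, —, 103, —, 90, 282]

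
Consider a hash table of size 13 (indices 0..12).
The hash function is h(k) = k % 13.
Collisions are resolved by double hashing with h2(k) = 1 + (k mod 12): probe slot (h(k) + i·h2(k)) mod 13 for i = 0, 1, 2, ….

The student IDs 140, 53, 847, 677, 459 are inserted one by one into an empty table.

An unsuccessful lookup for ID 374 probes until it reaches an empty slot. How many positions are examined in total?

2

140: h=10 → slot 10
53: h=1 → slot 1
847: h=2 → slot 2
677: h=1, h2=6, probe 1,7 → slot 7
459: h=4 → slot 4
Table: [—, 53, 847, —, 459, —, —, 677, —, —, 140, —, —]
Lookup 374: h=10, h2=3, probe 10,0 → slot 0 empty, not found.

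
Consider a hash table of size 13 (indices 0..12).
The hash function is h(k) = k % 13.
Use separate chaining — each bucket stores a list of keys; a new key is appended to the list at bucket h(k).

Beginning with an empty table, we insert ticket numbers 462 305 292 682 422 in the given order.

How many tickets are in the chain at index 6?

4

462 -> bucket 7
305 -> bucket 6
292 -> bucket 6 (collision)
682 -> bucket 6 (collision)
422 -> bucket 6 (collision)
Final buckets:
0: ∅
1: ∅
2: ∅
3: ∅
4: ∅
5: ∅
6: 305 -> 292 -> 682 -> 422
7: 462
8: ∅
9: ∅
10: ∅
11: ∅
12: ∅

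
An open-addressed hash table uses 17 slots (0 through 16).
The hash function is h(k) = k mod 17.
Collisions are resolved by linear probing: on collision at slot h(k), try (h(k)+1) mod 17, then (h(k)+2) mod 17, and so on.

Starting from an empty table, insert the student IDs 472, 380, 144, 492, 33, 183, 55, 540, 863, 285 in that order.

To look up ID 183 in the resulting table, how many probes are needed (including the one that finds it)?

2

472: h=13 -> slot 13
380: h=6 -> slot 6
144: h=8 -> slot 8
492: h=16 -> slot 16
33: h=16, probe 16,0 -> slot 0
183: h=13, probe 13,14 -> slot 14
55: h=4 -> slot 4
540: h=13, probe 13,14,15 -> slot 15
863: h=13, probe 13,14,15,16,0,1 -> slot 1
285: h=13, probe 13,14,15,16,0,1,2 -> slot 2
Table: [33, 863, 285, _, 55, _, 380, _, 144, _, _, _, _, 472, 183, 540, 492]
Lookup 183: h=13, probe 13,14 → found at 14.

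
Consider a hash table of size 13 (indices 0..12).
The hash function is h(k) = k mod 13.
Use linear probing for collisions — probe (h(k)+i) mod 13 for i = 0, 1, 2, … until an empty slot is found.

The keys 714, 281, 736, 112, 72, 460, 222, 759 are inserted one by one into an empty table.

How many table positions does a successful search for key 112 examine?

714 hashes to 12; slot 12 is free => place at 12.
281 hashes to 8; slot 8 is free => place at 8.
736 hashes to 8; 8 taken => place at 9.
112 hashes to 8; 8,9 taken => place at 10.
72 hashes to 7; slot 7 is free => place at 7.
460 hashes to 5; slot 5 is free => place at 5.
222 hashes to 1; slot 1 is free => place at 1.
759 hashes to 5; 5 taken => place at 6.
Table: [—, 222, —, —, —, 460, 759, 72, 281, 736, 112, —, 714]
Lookup 112: h=8, probe 8,9,10 → found at 10.

3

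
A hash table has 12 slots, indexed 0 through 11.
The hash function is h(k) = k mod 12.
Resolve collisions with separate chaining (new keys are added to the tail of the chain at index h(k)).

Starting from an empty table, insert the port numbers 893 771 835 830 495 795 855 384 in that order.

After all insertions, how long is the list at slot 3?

893 → bucket 5
771 → bucket 3
835 → bucket 7
830 → bucket 2
495 → bucket 3 (collision)
795 → bucket 3 (collision)
855 → bucket 3 (collision)
384 → bucket 0
Final buckets:
0: 384
1: .
2: 830
3: 771 -> 495 -> 795 -> 855
4: .
5: 893
6: .
7: 835
8: .
9: .
10: .
11: .

4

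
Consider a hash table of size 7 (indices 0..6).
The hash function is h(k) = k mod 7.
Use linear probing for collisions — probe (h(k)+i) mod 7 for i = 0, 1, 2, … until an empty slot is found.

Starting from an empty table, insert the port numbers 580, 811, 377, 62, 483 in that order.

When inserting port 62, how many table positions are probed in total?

4

580: h=6 -> slot 6
811: h=6, probe 6,0 -> slot 0
377: h=6, probe 6,0,1 -> slot 1
62: h=6, probe 6,0,1,2 -> slot 2
483: h=0, probe 0,1,2,3 -> slot 3
Table: [811, 377, 62, 483, ∅, ∅, 580]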